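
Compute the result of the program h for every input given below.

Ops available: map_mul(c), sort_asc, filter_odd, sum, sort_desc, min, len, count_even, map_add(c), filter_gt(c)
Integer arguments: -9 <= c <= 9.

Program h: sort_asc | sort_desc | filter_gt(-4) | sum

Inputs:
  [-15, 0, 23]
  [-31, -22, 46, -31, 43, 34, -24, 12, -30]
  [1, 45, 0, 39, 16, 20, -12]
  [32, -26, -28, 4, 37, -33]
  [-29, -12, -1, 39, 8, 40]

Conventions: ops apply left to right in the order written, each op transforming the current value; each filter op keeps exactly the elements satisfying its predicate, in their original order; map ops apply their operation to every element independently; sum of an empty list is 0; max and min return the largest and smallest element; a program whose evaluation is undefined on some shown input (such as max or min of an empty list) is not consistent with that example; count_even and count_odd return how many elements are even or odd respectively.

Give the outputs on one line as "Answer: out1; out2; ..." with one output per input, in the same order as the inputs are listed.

23; 135; 121; 73; 86

Execution, op by op:
  [-15, 0, 23] -> [-15, 0, 23] -> [23, 0, -15] -> [23, 0] -> 23
  [-31, -22, 46, -31, 43, 34, -24, 12, -30] -> [-31, -31, -30, -24, -22, 12, 34, 43, 46] -> [46, 43, 34, 12, -22, -24, -30, -31, -31] -> [46, 43, 34, 12] -> 135
  [1, 45, 0, 39, 16, 20, -12] -> [-12, 0, 1, 16, 20, 39, 45] -> [45, 39, 20, 16, 1, 0, -12] -> [45, 39, 20, 16, 1, 0] -> 121
  [32, -26, -28, 4, 37, -33] -> [-33, -28, -26, 4, 32, 37] -> [37, 32, 4, -26, -28, -33] -> [37, 32, 4] -> 73
  [-29, -12, -1, 39, 8, 40] -> [-29, -12, -1, 8, 39, 40] -> [40, 39, 8, -1, -12, -29] -> [40, 39, 8, -1] -> 86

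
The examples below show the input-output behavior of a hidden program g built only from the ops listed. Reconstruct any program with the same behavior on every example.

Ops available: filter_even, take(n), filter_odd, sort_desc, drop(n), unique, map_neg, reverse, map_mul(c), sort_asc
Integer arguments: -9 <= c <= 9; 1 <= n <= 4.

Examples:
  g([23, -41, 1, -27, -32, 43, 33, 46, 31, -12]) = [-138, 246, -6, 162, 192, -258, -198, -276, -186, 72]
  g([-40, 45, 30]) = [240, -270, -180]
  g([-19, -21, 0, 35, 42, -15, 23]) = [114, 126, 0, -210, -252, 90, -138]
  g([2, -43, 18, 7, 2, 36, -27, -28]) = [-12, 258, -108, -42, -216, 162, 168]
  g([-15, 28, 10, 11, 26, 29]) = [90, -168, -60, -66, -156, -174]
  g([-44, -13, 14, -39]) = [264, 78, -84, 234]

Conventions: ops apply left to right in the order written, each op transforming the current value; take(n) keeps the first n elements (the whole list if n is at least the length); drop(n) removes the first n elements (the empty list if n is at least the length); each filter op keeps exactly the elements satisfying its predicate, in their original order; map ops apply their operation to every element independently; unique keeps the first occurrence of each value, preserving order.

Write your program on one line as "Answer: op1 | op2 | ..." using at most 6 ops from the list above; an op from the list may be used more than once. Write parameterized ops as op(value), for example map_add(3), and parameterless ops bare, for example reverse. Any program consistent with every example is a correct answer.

reverse | map_neg | reverse | unique | map_mul(6)

Check, running the answer program on each example:
  [23, -41, 1, -27, -32, 43, 33, 46, 31, -12] -> [-12, 31, 46, 33, 43, -32, -27, 1, -41, 23] -> [12, -31, -46, -33, -43, 32, 27, -1, 41, -23] -> [-23, 41, -1, 27, 32, -43, -33, -46, -31, 12] -> [-23, 41, -1, 27, 32, -43, -33, -46, -31, 12] -> [-138, 246, -6, 162, 192, -258, -198, -276, -186, 72]
  [-40, 45, 30] -> [30, 45, -40] -> [-30, -45, 40] -> [40, -45, -30] -> [40, -45, -30] -> [240, -270, -180]
  [-19, -21, 0, 35, 42, -15, 23] -> [23, -15, 42, 35, 0, -21, -19] -> [-23, 15, -42, -35, 0, 21, 19] -> [19, 21, 0, -35, -42, 15, -23] -> [19, 21, 0, -35, -42, 15, -23] -> [114, 126, 0, -210, -252, 90, -138]
  [2, -43, 18, 7, 2, 36, -27, -28] -> [-28, -27, 36, 2, 7, 18, -43, 2] -> [28, 27, -36, -2, -7, -18, 43, -2] -> [-2, 43, -18, -7, -2, -36, 27, 28] -> [-2, 43, -18, -7, -36, 27, 28] -> [-12, 258, -108, -42, -216, 162, 168]
  [-15, 28, 10, 11, 26, 29] -> [29, 26, 11, 10, 28, -15] -> [-29, -26, -11, -10, -28, 15] -> [15, -28, -10, -11, -26, -29] -> [15, -28, -10, -11, -26, -29] -> [90, -168, -60, -66, -156, -174]
  [-44, -13, 14, -39] -> [-39, 14, -13, -44] -> [39, -14, 13, 44] -> [44, 13, -14, 39] -> [44, 13, -14, 39] -> [264, 78, -84, 234]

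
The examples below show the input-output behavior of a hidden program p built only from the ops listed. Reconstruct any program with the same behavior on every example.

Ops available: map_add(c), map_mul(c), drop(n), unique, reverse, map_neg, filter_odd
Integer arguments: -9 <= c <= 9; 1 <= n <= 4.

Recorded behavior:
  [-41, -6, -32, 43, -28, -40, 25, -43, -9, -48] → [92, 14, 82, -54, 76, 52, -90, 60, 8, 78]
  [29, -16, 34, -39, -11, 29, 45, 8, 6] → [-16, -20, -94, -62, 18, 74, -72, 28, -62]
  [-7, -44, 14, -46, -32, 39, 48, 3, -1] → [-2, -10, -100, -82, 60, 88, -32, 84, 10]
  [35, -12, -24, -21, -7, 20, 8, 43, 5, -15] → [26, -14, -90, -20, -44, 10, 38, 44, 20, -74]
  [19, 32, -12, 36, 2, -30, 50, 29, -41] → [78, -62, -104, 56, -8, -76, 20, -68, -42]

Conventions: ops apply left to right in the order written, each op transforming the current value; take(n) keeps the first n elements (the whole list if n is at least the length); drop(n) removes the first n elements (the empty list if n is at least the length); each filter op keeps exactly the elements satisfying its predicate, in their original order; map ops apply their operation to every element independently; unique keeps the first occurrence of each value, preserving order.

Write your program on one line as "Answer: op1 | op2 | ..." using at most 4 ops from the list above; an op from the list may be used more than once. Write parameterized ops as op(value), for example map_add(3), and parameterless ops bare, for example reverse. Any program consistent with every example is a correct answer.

reverse | map_mul(-2) | map_add(-4)

Check, running the answer program on each example:
  [-41, -6, -32, 43, -28, -40, 25, -43, -9, -48] -> [-48, -9, -43, 25, -40, -28, 43, -32, -6, -41] -> [96, 18, 86, -50, 80, 56, -86, 64, 12, 82] -> [92, 14, 82, -54, 76, 52, -90, 60, 8, 78]
  [29, -16, 34, -39, -11, 29, 45, 8, 6] -> [6, 8, 45, 29, -11, -39, 34, -16, 29] -> [-12, -16, -90, -58, 22, 78, -68, 32, -58] -> [-16, -20, -94, -62, 18, 74, -72, 28, -62]
  [-7, -44, 14, -46, -32, 39, 48, 3, -1] -> [-1, 3, 48, 39, -32, -46, 14, -44, -7] -> [2, -6, -96, -78, 64, 92, -28, 88, 14] -> [-2, -10, -100, -82, 60, 88, -32, 84, 10]
  [35, -12, -24, -21, -7, 20, 8, 43, 5, -15] -> [-15, 5, 43, 8, 20, -7, -21, -24, -12, 35] -> [30, -10, -86, -16, -40, 14, 42, 48, 24, -70] -> [26, -14, -90, -20, -44, 10, 38, 44, 20, -74]
  [19, 32, -12, 36, 2, -30, 50, 29, -41] -> [-41, 29, 50, -30, 2, 36, -12, 32, 19] -> [82, -58, -100, 60, -4, -72, 24, -64, -38] -> [78, -62, -104, 56, -8, -76, 20, -68, -42]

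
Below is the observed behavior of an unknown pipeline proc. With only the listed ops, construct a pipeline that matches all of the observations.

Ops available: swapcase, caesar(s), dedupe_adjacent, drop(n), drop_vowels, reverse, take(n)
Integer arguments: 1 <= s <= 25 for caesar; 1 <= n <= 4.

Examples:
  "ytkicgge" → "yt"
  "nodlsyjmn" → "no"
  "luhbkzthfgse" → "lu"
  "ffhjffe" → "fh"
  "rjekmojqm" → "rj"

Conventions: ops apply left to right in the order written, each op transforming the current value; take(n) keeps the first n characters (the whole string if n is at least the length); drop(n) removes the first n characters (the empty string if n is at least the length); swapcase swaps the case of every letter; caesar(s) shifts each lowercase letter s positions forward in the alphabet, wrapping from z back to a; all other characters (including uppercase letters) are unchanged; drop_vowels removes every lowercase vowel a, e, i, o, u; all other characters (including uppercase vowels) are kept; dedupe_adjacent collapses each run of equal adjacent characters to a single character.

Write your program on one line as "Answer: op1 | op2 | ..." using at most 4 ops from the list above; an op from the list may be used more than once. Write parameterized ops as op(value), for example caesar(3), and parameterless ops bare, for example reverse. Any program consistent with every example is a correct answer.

swapcase | dedupe_adjacent | take(2) | swapcase

Check, running the answer program on each example:
  "ytkicgge" -> "YTKICGGE" -> "YTKICGE" -> "YT" -> "yt"
  "nodlsyjmn" -> "NODLSYJMN" -> "NODLSYJMN" -> "NO" -> "no"
  "luhbkzthfgse" -> "LUHBKZTHFGSE" -> "LUHBKZTHFGSE" -> "LU" -> "lu"
  "ffhjffe" -> "FFHJFFE" -> "FHJFE" -> "FH" -> "fh"
  "rjekmojqm" -> "RJEKMOJQM" -> "RJEKMOJQM" -> "RJ" -> "rj"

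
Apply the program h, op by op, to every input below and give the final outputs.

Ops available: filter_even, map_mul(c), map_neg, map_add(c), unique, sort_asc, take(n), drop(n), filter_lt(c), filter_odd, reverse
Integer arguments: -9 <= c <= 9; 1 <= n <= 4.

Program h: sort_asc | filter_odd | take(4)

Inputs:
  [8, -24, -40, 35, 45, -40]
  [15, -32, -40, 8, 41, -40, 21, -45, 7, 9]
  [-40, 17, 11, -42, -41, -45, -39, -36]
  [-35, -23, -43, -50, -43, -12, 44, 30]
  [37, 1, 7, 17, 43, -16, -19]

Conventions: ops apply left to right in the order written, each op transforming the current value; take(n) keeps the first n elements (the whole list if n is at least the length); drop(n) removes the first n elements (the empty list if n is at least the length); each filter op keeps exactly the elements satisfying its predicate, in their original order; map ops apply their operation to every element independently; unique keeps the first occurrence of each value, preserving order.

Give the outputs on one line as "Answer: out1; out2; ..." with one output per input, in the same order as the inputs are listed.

Execution, op by op:
  [8, -24, -40, 35, 45, -40] -> [-40, -40, -24, 8, 35, 45] -> [35, 45] -> [35, 45]
  [15, -32, -40, 8, 41, -40, 21, -45, 7, 9] -> [-45, -40, -40, -32, 7, 8, 9, 15, 21, 41] -> [-45, 7, 9, 15, 21, 41] -> [-45, 7, 9, 15]
  [-40, 17, 11, -42, -41, -45, -39, -36] -> [-45, -42, -41, -40, -39, -36, 11, 17] -> [-45, -41, -39, 11, 17] -> [-45, -41, -39, 11]
  [-35, -23, -43, -50, -43, -12, 44, 30] -> [-50, -43, -43, -35, -23, -12, 30, 44] -> [-43, -43, -35, -23] -> [-43, -43, -35, -23]
  [37, 1, 7, 17, 43, -16, -19] -> [-19, -16, 1, 7, 17, 37, 43] -> [-19, 1, 7, 17, 37, 43] -> [-19, 1, 7, 17]

[35, 45]; [-45, 7, 9, 15]; [-45, -41, -39, 11]; [-43, -43, -35, -23]; [-19, 1, 7, 17]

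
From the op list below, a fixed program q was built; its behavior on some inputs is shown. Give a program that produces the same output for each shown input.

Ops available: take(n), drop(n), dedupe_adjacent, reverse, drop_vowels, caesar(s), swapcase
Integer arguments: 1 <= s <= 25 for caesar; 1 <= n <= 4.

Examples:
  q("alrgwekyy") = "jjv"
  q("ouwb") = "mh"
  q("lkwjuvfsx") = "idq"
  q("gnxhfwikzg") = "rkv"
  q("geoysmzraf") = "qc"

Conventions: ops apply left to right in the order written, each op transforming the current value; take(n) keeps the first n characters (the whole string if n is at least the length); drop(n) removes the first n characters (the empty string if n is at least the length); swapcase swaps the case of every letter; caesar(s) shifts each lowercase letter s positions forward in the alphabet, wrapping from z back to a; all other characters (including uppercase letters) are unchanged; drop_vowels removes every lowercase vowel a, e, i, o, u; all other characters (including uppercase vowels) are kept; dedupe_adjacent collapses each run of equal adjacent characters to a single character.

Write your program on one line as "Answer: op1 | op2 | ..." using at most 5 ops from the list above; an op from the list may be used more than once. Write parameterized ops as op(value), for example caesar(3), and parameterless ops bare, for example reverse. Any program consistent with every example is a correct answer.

reverse | take(3) | drop_vowels | caesar(11)

Check, running the answer program on each example:
  "alrgwekyy" -> "yykewgrla" -> "yyk" -> "yyk" -> "jjv"
  "ouwb" -> "bwuo" -> "bwu" -> "bw" -> "mh"
  "lkwjuvfsx" -> "xsfvujwkl" -> "xsf" -> "xsf" -> "idq"
  "gnxhfwikzg" -> "gzkiwfhxng" -> "gzk" -> "gzk" -> "rkv"
  "geoysmzraf" -> "farzmsyoeg" -> "far" -> "fr" -> "qc"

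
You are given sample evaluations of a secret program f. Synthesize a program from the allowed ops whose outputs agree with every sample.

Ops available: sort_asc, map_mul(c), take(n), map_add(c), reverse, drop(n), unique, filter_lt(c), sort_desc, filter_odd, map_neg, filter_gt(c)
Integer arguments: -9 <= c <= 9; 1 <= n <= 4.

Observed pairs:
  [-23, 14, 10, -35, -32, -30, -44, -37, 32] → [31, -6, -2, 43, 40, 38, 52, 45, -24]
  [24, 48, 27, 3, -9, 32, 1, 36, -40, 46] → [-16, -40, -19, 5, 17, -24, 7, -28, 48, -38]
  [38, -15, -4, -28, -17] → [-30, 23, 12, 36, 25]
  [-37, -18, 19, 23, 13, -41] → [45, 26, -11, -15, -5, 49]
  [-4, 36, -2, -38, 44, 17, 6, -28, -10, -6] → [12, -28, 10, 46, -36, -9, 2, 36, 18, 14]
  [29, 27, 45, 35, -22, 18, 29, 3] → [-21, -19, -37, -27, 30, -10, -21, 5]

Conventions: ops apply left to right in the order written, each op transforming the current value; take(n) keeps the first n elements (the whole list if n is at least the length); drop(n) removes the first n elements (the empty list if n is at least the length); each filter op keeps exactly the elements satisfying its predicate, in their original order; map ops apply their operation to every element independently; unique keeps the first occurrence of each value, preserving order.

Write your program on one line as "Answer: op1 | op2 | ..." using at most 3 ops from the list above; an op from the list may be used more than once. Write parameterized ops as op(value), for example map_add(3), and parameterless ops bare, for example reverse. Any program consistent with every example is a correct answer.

map_add(-8) | map_neg

Check, running the answer program on each example:
  [-23, 14, 10, -35, -32, -30, -44, -37, 32] -> [-31, 6, 2, -43, -40, -38, -52, -45, 24] -> [31, -6, -2, 43, 40, 38, 52, 45, -24]
  [24, 48, 27, 3, -9, 32, 1, 36, -40, 46] -> [16, 40, 19, -5, -17, 24, -7, 28, -48, 38] -> [-16, -40, -19, 5, 17, -24, 7, -28, 48, -38]
  [38, -15, -4, -28, -17] -> [30, -23, -12, -36, -25] -> [-30, 23, 12, 36, 25]
  [-37, -18, 19, 23, 13, -41] -> [-45, -26, 11, 15, 5, -49] -> [45, 26, -11, -15, -5, 49]
  [-4, 36, -2, -38, 44, 17, 6, -28, -10, -6] -> [-12, 28, -10, -46, 36, 9, -2, -36, -18, -14] -> [12, -28, 10, 46, -36, -9, 2, 36, 18, 14]
  [29, 27, 45, 35, -22, 18, 29, 3] -> [21, 19, 37, 27, -30, 10, 21, -5] -> [-21, -19, -37, -27, 30, -10, -21, 5]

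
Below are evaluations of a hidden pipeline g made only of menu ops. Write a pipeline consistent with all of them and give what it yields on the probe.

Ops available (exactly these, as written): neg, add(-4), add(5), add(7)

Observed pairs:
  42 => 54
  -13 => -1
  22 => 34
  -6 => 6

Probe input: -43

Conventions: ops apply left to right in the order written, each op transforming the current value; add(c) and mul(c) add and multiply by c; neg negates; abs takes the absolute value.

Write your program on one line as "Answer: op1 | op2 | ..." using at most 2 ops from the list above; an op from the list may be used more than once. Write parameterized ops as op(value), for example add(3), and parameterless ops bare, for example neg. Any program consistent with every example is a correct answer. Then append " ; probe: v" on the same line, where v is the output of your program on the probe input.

add(7) | add(5) ; probe: -31

Check, running the answer program on each example:
  42 -> 49 -> 54
  -13 -> -6 -> -1
  22 -> 29 -> 34
  -6 -> 1 -> 6
  probe: -43 -> -36 -> -31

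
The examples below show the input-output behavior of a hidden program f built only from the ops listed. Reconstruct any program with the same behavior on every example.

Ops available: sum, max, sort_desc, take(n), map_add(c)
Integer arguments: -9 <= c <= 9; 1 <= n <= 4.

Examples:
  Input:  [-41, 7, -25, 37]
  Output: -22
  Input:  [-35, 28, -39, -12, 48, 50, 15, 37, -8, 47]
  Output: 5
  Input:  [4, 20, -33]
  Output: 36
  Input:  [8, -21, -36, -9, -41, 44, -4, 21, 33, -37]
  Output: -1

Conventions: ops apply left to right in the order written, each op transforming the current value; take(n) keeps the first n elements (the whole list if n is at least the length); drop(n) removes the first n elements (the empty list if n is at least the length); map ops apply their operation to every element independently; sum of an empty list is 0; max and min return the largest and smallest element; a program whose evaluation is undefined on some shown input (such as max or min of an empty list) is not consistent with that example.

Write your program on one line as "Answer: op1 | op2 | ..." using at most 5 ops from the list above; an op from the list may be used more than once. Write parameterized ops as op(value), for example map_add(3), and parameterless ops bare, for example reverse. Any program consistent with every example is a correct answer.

take(4) | take(2) | map_add(6) | sum

Check, running the answer program on each example:
  [-41, 7, -25, 37] -> [-41, 7, -25, 37] -> [-41, 7] -> [-35, 13] -> -22
  [-35, 28, -39, -12, 48, 50, 15, 37, -8, 47] -> [-35, 28, -39, -12] -> [-35, 28] -> [-29, 34] -> 5
  [4, 20, -33] -> [4, 20, -33] -> [4, 20] -> [10, 26] -> 36
  [8, -21, -36, -9, -41, 44, -4, 21, 33, -37] -> [8, -21, -36, -9] -> [8, -21] -> [14, -15] -> -1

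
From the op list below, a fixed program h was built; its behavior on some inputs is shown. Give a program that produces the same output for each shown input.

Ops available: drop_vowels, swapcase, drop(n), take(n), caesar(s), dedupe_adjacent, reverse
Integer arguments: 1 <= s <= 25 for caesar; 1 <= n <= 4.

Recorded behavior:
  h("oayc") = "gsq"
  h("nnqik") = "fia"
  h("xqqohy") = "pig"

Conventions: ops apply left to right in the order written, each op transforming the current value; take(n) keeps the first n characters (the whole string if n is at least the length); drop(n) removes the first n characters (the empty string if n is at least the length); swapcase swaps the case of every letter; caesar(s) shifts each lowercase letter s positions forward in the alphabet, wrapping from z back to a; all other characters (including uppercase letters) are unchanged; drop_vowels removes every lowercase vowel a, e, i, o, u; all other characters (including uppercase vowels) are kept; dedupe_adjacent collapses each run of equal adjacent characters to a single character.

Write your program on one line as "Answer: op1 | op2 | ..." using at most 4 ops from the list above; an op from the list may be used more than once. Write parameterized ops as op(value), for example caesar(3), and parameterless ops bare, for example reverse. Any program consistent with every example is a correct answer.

dedupe_adjacent | caesar(18) | take(3)

Check, running the answer program on each example:
  "oayc" -> "oayc" -> "gsqu" -> "gsq"
  "nnqik" -> "nqik" -> "fiac" -> "fia"
  "xqqohy" -> "xqohy" -> "pigzq" -> "pig"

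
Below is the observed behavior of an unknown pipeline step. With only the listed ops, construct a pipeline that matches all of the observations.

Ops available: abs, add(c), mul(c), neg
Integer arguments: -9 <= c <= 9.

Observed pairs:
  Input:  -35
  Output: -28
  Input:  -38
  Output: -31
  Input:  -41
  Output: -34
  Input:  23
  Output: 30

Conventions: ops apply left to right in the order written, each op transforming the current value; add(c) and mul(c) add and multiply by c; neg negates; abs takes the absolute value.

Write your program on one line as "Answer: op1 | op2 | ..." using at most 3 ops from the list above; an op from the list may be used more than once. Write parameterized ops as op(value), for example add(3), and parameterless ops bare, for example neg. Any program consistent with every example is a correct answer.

neg | add(-7) | neg

Check, running the answer program on each example:
  -35 -> 35 -> 28 -> -28
  -38 -> 38 -> 31 -> -31
  -41 -> 41 -> 34 -> -34
  23 -> -23 -> -30 -> 30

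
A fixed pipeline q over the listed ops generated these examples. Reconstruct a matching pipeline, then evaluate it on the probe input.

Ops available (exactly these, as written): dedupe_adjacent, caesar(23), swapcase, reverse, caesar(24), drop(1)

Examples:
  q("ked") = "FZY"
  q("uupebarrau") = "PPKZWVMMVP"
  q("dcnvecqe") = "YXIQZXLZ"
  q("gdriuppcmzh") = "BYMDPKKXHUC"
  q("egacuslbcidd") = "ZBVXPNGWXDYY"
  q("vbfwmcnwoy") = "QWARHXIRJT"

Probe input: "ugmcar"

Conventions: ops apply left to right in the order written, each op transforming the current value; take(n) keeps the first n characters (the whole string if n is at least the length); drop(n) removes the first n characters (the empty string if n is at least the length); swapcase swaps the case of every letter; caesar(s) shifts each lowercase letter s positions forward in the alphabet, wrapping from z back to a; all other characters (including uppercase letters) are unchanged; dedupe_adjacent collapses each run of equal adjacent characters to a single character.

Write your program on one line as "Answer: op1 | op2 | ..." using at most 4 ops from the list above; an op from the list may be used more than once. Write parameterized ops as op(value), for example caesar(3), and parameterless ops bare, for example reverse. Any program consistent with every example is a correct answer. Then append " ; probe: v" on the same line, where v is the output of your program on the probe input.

caesar(24) | caesar(23) | swapcase ; probe: "PBHXVM"

Check, running the answer program on each example:
  "ked" -> "icb" -> "fzy" -> "FZY"
  "uupebarrau" -> "ssnczyppys" -> "ppkzwvmmvp" -> "PPKZWVMMVP"
  "dcnvecqe" -> "baltcaoc" -> "yxiqzxlz" -> "YXIQZXLZ"
  "gdriuppcmzh" -> "ebpgsnnakxf" -> "bymdpkkxhuc" -> "BYMDPKKXHUC"
  "egacuslbcidd" -> "ceyasqjzagbb" -> "zbvxpngwxdyy" -> "ZBVXPNGWXDYY"
  "vbfwmcnwoy" -> "tzdukalumw" -> "qwarhxirjt" -> "QWARHXIRJT"
  probe: "ugmcar" -> "sekayp" -> "pbhxvm" -> "PBHXVM"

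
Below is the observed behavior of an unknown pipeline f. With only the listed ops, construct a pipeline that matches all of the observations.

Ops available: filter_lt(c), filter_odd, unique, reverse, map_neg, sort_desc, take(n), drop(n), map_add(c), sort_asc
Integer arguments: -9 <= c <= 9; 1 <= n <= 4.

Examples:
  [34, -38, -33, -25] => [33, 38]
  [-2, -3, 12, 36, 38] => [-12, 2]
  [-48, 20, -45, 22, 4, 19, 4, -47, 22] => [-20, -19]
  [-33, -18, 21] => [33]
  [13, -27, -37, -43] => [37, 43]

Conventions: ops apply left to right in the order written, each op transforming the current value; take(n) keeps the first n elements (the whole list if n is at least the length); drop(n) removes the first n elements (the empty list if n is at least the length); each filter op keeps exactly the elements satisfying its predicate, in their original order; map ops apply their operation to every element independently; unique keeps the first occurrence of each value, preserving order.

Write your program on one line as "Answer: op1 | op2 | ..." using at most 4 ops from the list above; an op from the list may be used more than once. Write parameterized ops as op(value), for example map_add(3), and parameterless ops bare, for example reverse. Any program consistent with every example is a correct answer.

sort_desc | take(4) | drop(2) | map_neg

Check, running the answer program on each example:
  [34, -38, -33, -25] -> [34, -25, -33, -38] -> [34, -25, -33, -38] -> [-33, -38] -> [33, 38]
  [-2, -3, 12, 36, 38] -> [38, 36, 12, -2, -3] -> [38, 36, 12, -2] -> [12, -2] -> [-12, 2]
  [-48, 20, -45, 22, 4, 19, 4, -47, 22] -> [22, 22, 20, 19, 4, 4, -45, -47, -48] -> [22, 22, 20, 19] -> [20, 19] -> [-20, -19]
  [-33, -18, 21] -> [21, -18, -33] -> [21, -18, -33] -> [-33] -> [33]
  [13, -27, -37, -43] -> [13, -27, -37, -43] -> [13, -27, -37, -43] -> [-37, -43] -> [37, 43]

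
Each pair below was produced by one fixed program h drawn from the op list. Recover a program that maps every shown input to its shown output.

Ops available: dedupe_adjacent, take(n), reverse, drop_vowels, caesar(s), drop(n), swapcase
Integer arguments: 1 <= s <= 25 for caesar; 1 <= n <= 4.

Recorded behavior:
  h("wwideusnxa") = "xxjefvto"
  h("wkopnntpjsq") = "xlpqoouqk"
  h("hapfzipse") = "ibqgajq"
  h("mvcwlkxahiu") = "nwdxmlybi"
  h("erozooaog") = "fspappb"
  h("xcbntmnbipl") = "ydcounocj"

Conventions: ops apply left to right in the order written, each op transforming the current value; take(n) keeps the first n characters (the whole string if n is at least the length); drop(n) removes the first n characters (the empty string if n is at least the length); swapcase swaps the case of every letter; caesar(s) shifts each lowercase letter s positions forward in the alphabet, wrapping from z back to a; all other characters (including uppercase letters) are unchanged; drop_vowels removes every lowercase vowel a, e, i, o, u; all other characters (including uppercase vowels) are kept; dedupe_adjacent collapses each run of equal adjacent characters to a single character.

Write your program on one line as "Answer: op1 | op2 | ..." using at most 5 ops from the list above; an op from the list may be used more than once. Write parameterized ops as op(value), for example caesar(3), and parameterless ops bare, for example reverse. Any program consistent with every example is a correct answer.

reverse | drop(2) | caesar(1) | reverse

Check, running the answer program on each example:
  "wwideusnxa" -> "axnsuediww" -> "nsuediww" -> "otvfejxx" -> "xxjefvto"
  "wkopnntpjsq" -> "qsjptnnpokw" -> "jptnnpokw" -> "kquooqplx" -> "xlpqoouqk"
  "hapfzipse" -> "espizfpah" -> "pizfpah" -> "qjagqbi" -> "ibqgajq"
  "mvcwlkxahiu" -> "uihaxklwcvm" -> "haxklwcvm" -> "ibylmxdwn" -> "nwdxmlybi"
  "erozooaog" -> "goaoozore" -> "aoozore" -> "bppapsf" -> "fspappb"
  "xcbntmnbipl" -> "lpibnmtnbcx" -> "ibnmtnbcx" -> "jconuocdy" -> "ydcounocj"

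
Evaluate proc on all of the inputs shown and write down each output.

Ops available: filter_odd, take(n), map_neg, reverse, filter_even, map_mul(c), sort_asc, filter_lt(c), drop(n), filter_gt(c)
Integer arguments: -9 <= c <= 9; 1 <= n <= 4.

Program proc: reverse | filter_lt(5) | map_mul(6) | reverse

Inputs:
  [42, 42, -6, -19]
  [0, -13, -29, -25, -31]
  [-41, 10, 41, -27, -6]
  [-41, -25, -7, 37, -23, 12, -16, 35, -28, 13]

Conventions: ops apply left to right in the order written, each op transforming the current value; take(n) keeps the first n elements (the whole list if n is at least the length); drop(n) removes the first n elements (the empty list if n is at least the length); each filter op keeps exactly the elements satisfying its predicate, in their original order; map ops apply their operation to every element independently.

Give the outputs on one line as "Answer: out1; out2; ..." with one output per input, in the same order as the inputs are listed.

[-36, -114]; [0, -78, -174, -150, -186]; [-246, -162, -36]; [-246, -150, -42, -138, -96, -168]

Execution, op by op:
  [42, 42, -6, -19] -> [-19, -6, 42, 42] -> [-19, -6] -> [-114, -36] -> [-36, -114]
  [0, -13, -29, -25, -31] -> [-31, -25, -29, -13, 0] -> [-31, -25, -29, -13, 0] -> [-186, -150, -174, -78, 0] -> [0, -78, -174, -150, -186]
  [-41, 10, 41, -27, -6] -> [-6, -27, 41, 10, -41] -> [-6, -27, -41] -> [-36, -162, -246] -> [-246, -162, -36]
  [-41, -25, -7, 37, -23, 12, -16, 35, -28, 13] -> [13, -28, 35, -16, 12, -23, 37, -7, -25, -41] -> [-28, -16, -23, -7, -25, -41] -> [-168, -96, -138, -42, -150, -246] -> [-246, -150, -42, -138, -96, -168]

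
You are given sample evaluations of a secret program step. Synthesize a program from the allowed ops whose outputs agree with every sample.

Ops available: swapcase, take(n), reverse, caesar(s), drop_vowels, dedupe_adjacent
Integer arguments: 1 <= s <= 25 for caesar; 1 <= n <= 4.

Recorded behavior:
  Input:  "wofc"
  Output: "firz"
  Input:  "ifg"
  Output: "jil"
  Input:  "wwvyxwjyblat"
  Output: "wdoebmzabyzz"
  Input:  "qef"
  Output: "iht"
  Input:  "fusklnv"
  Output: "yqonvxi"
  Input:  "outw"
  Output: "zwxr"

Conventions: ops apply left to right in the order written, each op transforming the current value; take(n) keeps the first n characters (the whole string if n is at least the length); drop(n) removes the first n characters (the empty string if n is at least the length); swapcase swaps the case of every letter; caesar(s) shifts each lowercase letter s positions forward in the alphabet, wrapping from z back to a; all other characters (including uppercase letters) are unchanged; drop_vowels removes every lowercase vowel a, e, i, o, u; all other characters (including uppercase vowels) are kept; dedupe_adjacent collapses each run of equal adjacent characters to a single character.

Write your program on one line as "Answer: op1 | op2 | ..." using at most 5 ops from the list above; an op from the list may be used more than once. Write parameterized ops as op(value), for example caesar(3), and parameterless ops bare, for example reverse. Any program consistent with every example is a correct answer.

caesar(16) | reverse | caesar(6) | caesar(7)

Check, running the answer program on each example:
  "wofc" -> "mevs" -> "svem" -> "ybks" -> "firz"
  "ifg" -> "yvw" -> "wvy" -> "cbe" -> "jil"
  "wwvyxwjyblat" -> "mmlonmzorbqj" -> "jqbrozmnolmm" -> "pwhxufsturss" -> "wdoebmzabyzz"
  "qef" -> "guv" -> "vug" -> "bam" -> "iht"
  "fusklnv" -> "vkiabdl" -> "ldbaikv" -> "rjhgoqb" -> "yqonvxi"
  "outw" -> "ekjm" -> "mjke" -> "spqk" -> "zwxr"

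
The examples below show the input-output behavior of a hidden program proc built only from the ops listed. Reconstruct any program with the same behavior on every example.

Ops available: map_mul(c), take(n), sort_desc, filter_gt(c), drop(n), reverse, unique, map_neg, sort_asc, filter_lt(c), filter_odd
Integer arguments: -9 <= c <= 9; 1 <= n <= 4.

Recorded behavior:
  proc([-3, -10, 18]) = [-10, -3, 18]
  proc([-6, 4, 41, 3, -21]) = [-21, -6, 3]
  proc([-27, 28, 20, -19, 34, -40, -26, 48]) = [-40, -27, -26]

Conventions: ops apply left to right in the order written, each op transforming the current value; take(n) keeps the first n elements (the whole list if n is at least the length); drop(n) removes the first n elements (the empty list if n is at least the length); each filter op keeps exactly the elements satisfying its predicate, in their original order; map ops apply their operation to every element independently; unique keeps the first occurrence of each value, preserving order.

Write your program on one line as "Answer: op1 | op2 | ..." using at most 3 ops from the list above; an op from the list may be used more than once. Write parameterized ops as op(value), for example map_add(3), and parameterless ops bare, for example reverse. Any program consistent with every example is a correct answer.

sort_asc | take(3)

Check, running the answer program on each example:
  [-3, -10, 18] -> [-10, -3, 18] -> [-10, -3, 18]
  [-6, 4, 41, 3, -21] -> [-21, -6, 3, 4, 41] -> [-21, -6, 3]
  [-27, 28, 20, -19, 34, -40, -26, 48] -> [-40, -27, -26, -19, 20, 28, 34, 48] -> [-40, -27, -26]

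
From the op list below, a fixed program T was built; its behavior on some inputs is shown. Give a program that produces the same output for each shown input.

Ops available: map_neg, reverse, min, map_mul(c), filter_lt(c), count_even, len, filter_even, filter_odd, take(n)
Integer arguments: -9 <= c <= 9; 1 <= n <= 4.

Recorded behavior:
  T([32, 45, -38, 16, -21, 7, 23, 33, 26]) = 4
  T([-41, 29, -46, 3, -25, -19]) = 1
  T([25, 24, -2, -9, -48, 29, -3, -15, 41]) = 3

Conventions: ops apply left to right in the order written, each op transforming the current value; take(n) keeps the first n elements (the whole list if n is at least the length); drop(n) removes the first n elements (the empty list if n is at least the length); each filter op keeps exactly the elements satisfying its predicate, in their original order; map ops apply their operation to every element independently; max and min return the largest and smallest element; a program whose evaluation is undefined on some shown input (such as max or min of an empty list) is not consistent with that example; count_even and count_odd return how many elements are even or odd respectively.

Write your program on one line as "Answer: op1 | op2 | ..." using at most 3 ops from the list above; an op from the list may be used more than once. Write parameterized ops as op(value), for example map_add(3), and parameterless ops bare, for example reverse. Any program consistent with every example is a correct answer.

filter_even | map_mul(-9) | len

Check, running the answer program on each example:
  [32, 45, -38, 16, -21, 7, 23, 33, 26] -> [32, -38, 16, 26] -> [-288, 342, -144, -234] -> 4
  [-41, 29, -46, 3, -25, -19] -> [-46] -> [414] -> 1
  [25, 24, -2, -9, -48, 29, -3, -15, 41] -> [24, -2, -48] -> [-216, 18, 432] -> 3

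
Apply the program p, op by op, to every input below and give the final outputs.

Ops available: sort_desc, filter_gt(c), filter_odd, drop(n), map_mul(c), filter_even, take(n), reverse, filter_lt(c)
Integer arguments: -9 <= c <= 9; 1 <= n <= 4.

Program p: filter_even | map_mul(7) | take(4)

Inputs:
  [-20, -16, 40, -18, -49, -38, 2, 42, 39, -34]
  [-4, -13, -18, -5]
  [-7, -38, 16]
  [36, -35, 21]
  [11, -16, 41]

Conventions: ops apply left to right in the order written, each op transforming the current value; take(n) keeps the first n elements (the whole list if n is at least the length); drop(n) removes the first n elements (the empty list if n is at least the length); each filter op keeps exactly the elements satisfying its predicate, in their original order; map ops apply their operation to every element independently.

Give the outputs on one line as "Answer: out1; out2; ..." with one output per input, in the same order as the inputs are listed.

[-140, -112, 280, -126]; [-28, -126]; [-266, 112]; [252]; [-112]

Execution, op by op:
  [-20, -16, 40, -18, -49, -38, 2, 42, 39, -34] -> [-20, -16, 40, -18, -38, 2, 42, -34] -> [-140, -112, 280, -126, -266, 14, 294, -238] -> [-140, -112, 280, -126]
  [-4, -13, -18, -5] -> [-4, -18] -> [-28, -126] -> [-28, -126]
  [-7, -38, 16] -> [-38, 16] -> [-266, 112] -> [-266, 112]
  [36, -35, 21] -> [36] -> [252] -> [252]
  [11, -16, 41] -> [-16] -> [-112] -> [-112]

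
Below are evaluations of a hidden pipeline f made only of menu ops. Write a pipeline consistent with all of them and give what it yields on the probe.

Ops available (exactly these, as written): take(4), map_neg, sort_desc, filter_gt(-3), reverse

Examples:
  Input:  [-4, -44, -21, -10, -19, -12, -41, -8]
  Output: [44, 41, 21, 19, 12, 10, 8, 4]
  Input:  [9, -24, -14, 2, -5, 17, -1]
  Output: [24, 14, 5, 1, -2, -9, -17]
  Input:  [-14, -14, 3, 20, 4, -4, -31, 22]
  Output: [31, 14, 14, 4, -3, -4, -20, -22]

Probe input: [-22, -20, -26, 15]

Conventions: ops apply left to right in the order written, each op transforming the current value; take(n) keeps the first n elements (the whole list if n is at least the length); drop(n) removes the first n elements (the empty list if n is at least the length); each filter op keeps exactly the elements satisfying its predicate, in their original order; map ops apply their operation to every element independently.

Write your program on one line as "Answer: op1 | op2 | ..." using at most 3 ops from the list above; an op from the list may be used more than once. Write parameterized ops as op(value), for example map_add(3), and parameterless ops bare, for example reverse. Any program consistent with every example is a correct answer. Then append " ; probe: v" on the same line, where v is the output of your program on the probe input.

reverse | map_neg | sort_desc ; probe: [26, 22, 20, -15]

Check, running the answer program on each example:
  [-4, -44, -21, -10, -19, -12, -41, -8] -> [-8, -41, -12, -19, -10, -21, -44, -4] -> [8, 41, 12, 19, 10, 21, 44, 4] -> [44, 41, 21, 19, 12, 10, 8, 4]
  [9, -24, -14, 2, -5, 17, -1] -> [-1, 17, -5, 2, -14, -24, 9] -> [1, -17, 5, -2, 14, 24, -9] -> [24, 14, 5, 1, -2, -9, -17]
  [-14, -14, 3, 20, 4, -4, -31, 22] -> [22, -31, -4, 4, 20, 3, -14, -14] -> [-22, 31, 4, -4, -20, -3, 14, 14] -> [31, 14, 14, 4, -3, -4, -20, -22]
  probe: [-22, -20, -26, 15] -> [15, -26, -20, -22] -> [-15, 26, 20, 22] -> [26, 22, 20, -15]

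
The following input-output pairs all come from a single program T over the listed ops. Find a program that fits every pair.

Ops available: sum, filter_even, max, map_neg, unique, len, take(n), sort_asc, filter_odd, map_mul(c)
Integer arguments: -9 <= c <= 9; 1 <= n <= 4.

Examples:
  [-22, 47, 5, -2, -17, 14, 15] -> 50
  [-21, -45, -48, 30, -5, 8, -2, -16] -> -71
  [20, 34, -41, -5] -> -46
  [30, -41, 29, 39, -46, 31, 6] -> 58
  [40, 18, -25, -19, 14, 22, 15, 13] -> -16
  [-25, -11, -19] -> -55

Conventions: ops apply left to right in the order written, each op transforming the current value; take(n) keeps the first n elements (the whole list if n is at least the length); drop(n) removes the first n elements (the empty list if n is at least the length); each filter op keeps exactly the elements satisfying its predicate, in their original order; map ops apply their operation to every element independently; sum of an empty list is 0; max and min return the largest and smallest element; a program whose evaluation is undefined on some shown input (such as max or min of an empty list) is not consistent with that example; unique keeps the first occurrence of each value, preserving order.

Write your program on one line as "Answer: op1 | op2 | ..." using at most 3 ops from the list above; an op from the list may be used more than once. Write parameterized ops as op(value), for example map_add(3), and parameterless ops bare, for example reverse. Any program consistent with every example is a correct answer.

filter_odd | sum

Check, running the answer program on each example:
  [-22, 47, 5, -2, -17, 14, 15] -> [47, 5, -17, 15] -> 50
  [-21, -45, -48, 30, -5, 8, -2, -16] -> [-21, -45, -5] -> -71
  [20, 34, -41, -5] -> [-41, -5] -> -46
  [30, -41, 29, 39, -46, 31, 6] -> [-41, 29, 39, 31] -> 58
  [40, 18, -25, -19, 14, 22, 15, 13] -> [-25, -19, 15, 13] -> -16
  [-25, -11, -19] -> [-25, -11, -19] -> -55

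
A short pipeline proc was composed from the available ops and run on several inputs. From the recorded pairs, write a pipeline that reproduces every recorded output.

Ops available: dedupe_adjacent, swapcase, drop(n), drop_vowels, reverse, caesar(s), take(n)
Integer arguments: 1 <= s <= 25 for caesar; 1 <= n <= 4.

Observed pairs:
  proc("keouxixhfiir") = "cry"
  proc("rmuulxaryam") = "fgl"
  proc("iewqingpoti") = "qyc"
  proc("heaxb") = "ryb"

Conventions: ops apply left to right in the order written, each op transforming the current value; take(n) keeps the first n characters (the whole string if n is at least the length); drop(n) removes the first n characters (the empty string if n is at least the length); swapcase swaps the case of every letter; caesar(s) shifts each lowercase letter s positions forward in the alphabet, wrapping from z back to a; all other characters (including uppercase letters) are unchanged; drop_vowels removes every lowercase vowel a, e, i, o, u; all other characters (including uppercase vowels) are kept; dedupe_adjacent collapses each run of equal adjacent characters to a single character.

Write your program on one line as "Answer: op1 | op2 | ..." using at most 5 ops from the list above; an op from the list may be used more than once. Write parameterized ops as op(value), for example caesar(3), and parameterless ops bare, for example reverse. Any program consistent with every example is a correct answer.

caesar(20) | drop_vowels | take(3) | reverse

Check, running the answer program on each example:
  "keouxixhfiir" -> "eyiorcrbzccl" -> "yrcrbzccl" -> "yrc" -> "cry"
  "rmuulxaryam" -> "lgoofrulsug" -> "lgfrlsg" -> "lgf" -> "fgl"
  "iewqingpoti" -> "cyqkchajinc" -> "cyqkchjnc" -> "cyq" -> "qyc"
  "heaxb" -> "byurv" -> "byrv" -> "byr" -> "ryb"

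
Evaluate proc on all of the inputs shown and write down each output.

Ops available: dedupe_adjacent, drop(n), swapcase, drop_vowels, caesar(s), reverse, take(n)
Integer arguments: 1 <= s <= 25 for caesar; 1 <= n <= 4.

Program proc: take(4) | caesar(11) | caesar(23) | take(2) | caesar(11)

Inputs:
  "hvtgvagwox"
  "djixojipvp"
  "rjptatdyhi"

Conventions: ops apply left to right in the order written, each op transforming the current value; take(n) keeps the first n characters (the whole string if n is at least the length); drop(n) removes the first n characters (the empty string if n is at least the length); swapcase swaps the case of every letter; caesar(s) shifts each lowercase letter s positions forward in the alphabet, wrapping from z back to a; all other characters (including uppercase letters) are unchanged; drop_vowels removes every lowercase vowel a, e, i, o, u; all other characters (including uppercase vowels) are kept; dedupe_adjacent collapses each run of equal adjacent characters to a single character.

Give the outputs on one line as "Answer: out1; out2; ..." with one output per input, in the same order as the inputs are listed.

Execution, op by op:
  "hvtgvagwox" -> "hvtg" -> "sger" -> "pdbo" -> "pd" -> "ao"
  "djixojipvp" -> "djix" -> "outi" -> "lrqf" -> "lr" -> "wc"
  "rjptatdyhi" -> "rjpt" -> "cuae" -> "zrxb" -> "zr" -> "kc"

"ao"; "wc"; "kc"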